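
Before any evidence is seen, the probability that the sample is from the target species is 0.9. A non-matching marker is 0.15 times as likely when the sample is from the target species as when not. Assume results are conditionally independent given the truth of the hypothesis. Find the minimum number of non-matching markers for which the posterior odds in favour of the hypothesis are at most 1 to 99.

4

Prior odds = 0.9/0.1 = 9.
Likelihood ratio per non-matching marker = 0.15.
Target odds = 1/99.
Need 9 × 0.15ⁿ ≤ 1/99, i.e. 0.15ⁿ ≤ 1/891.
0.15³ = 0.003375 is still above 1/891 but 0.15⁴ = 81/160000 is at or below it, so n = 4.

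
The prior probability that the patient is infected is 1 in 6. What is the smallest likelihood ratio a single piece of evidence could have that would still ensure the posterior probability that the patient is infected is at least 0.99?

Prior odds = (1/6)/(5/6) = 0.2.
Target odds = 0.99/0.01 = 99.
Required Bayes factor = 99 ÷ 0.2 = 495.

495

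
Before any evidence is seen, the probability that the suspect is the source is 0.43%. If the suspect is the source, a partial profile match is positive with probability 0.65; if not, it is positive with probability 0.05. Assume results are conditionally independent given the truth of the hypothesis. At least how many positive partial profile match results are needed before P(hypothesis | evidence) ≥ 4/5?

Prior odds = 0.0043/0.9957 = 43/9957.
Likelihood ratio of a positive = 0.65/0.05 = 13.
Target posterior odds = 0.8/0.2 = 4.
Need (43/9957) × 13ⁿ ≥ 4, i.e. 13ⁿ ≥ 39828/43.
13² = 169 falls short of 39828/43 but 13³ = 2197 reaches it, so n = 3.

3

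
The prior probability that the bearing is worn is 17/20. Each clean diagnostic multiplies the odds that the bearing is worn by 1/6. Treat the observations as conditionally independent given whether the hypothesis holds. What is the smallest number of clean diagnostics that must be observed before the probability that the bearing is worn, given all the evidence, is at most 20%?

Prior odds = 0.85/0.15 = 17/3.
Likelihood ratio per clean diagnostic = 1/6.
Target posterior odds = 0.2/0.8 = 0.25.
Need (17/3) × (1/6)ⁿ ≤ 0.25, i.e. (1/6)ⁿ ≤ 3/68.
(1/6)¹ = 1/6 is still above 3/68 but (1/6)² = 1/36 is at or below it, so n = 2.

2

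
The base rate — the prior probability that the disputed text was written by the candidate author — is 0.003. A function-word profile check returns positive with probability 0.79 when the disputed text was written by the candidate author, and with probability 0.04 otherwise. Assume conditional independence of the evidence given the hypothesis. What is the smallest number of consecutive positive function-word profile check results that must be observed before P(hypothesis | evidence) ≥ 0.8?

3

Prior odds = 0.003/0.997 = 3/997.
Likelihood ratio of a positive result = 0.79/0.04 = 19.75.
Target posterior odds = 0.8/0.2 = 4.
Need (3/997) × 19.75ⁿ ≥ 4, i.e. 19.75ⁿ ≥ 3988/3.
19.75² = 390.0625 falls short of 3988/3 but 19.75³ = 7703.734375 reaches it, so n = 3.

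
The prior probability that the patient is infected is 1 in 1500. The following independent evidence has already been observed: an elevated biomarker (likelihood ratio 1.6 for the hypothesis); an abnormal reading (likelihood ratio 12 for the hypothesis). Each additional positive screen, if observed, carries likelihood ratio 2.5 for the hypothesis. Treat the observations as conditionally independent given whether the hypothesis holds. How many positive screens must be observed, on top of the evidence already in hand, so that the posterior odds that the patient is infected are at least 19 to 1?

8

Prior odds = (1/1500)/(1499/1500) = 1/1499.
Combined Bayes factor of the evidence already in hand = 1.6 × 12 = 19.2.
Odds after that evidence = (1/1499) × 19.2 = 96/7495.
Target odds = 19.
Need 2.5ⁿ ≥ 19 ÷ (96/7495) = 142405/96.
2.5⁷ = 610.3515625 falls short of 142405/96 but 2.5⁸ = 390625/256 reaches it, so n = 8.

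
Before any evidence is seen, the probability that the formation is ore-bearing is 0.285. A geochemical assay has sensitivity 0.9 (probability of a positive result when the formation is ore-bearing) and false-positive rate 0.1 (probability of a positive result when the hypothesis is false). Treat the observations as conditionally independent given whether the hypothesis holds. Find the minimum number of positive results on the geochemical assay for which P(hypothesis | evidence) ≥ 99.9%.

Prior odds: 0.285 ÷ 0.715 = 57/143.
Likelihood ratio of a positive result = 0.9/0.1 = 9.
Target posterior odds = 0.999/0.001 = 999.
Need (57/143) × 9ⁿ ≥ 999, i.e. 9ⁿ ≥ 47619/19.
9³ = 729 falls short of 47619/19 but 9⁴ = 6561 reaches it, so n = 4.

4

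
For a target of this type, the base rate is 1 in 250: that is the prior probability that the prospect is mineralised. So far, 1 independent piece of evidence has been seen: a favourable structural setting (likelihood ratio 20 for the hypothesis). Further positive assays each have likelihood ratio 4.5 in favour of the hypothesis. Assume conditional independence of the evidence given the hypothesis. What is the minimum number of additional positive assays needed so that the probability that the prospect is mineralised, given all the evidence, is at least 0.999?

Prior odds = 0.004/0.996 = 1/249.
Bayes factor of the evidence already in hand = 20.
Odds after that evidence = (1/249) × 20 = 20/249.
Target odds = 0.999/0.001 = 999.
Need 4.5ⁿ ≥ 999 ÷ (20/249) = 12437.55.
4.5⁶ = 8303.765625 falls short of 12437.55 but 4.5⁷ = 4782969/128 reaches it, so n = 7.

7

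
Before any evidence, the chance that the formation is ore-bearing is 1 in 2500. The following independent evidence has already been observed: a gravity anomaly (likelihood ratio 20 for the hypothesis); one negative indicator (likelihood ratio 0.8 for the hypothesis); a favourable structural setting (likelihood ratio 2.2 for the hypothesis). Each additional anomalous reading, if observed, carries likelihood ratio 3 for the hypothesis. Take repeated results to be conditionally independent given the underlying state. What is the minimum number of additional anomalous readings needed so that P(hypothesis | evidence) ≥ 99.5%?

Prior odds = 0.0004/0.9996 = 1/2499.
Combined Bayes factor of the evidence already in hand = 20 × 0.8 × 2.2 = 35.2.
Odds after that evidence = (1/2499) × 35.2 = 176/12495.
Target odds = 0.995/0.005 = 199.
Need 3ⁿ ≥ 199 ÷ (176/12495) = 2486505/176.
3⁸ = 6561 falls short of 2486505/176 but 3⁹ = 19683 reaches it, so n = 9.

9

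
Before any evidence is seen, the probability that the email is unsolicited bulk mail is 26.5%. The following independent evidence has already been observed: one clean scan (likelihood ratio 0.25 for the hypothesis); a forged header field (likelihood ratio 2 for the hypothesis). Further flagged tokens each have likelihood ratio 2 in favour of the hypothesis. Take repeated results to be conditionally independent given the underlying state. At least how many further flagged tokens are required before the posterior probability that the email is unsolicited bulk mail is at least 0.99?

10

Prior odds = 0.265/0.735 = 53/147.
Combined Bayes factor of the evidence already in hand = 0.25 × 2 = 0.5.
Odds after that evidence = (53/147) × 0.5 = 53/294.
Target odds = 0.99/0.01 = 99.
Need 2ⁿ ≥ 99 ÷ (53/294) = 29106/53.
2⁹ = 512 falls short of 29106/53 but 2¹⁰ = 1024 reaches it, so n = 10.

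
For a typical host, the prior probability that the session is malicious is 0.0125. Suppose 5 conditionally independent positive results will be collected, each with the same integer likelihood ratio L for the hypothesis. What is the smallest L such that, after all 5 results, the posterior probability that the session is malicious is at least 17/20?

Prior odds = 0.0125/0.9875 = 1/79.
Target odds = 0.85/0.15 = 17/3.
Need L⁵ ≥ 17/3 ÷ (1/79) = 1343/3.
3⁵ = 243 < 1343/3 ≤ 1024 = 4⁵, so L = 4.

4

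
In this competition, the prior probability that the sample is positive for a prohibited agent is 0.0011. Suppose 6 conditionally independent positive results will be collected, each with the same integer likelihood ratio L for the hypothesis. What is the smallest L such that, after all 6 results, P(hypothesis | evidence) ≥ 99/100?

Prior odds = 0.0011/0.9989 = 11/9989.
Target odds = 0.99/0.01 = 99.
Need L⁶ ≥ 99 ÷ (11/9989) = 89901.
6⁶ = 46656 < 89901 ≤ 117649 = 7⁶, so L = 7.

7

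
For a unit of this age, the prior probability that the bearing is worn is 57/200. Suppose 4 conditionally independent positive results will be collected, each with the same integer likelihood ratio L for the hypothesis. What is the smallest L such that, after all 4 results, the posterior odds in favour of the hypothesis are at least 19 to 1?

Prior odds = 0.285/0.715 = 57/143.
Target odds = 19.
Need L⁴ ≥ 19 ÷ (57/143) = 143/3.
2⁴ = 16 < 143/3 ≤ 81 = 3⁴, so L = 3.

3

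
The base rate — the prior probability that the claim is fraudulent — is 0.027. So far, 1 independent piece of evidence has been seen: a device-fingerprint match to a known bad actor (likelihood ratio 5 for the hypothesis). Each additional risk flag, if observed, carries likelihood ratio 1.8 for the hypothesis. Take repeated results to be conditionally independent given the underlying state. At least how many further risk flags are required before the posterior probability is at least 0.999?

16

Prior odds = 0.027/0.973 = 27/973.
Bayes factor of the evidence already in hand = 5.
Odds after that evidence = (27/973) × 5 = 135/973.
Target odds = 0.999/0.001 = 999.
Need 1.8ⁿ ≥ 999 ÷ (135/973) = 7200.2.
1.8¹⁵ ≈6746.64 falls short of 7200.2 but 1.8¹⁶ ≈12144 reaches it, so n = 16.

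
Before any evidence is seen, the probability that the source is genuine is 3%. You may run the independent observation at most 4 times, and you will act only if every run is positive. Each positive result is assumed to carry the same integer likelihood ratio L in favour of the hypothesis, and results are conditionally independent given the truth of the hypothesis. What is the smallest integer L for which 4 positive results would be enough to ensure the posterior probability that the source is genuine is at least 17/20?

Prior odds = 0.03/0.97 = 3/97.
Target odds = 0.85/0.15 = 17/3.
Need L⁴ ≥ 17/3 ÷ (3/97) = 1649/9.
3⁴ = 81 < 1649/9 ≤ 256 = 4⁴, so L = 4.

4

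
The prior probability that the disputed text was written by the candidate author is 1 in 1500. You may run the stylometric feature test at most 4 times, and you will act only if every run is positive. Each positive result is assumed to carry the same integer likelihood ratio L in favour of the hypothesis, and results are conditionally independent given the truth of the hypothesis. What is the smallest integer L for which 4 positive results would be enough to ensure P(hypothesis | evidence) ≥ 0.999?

Prior odds = (1/1500)/(1499/1500) = 1/1499.
Target odds = 0.999/0.001 = 999.
Need L⁴ ≥ 999 ÷ (1/1499) = 1497501.
34⁴ = 1336336 < 1497501 ≤ 1500625 = 35⁴, so L = 35.

35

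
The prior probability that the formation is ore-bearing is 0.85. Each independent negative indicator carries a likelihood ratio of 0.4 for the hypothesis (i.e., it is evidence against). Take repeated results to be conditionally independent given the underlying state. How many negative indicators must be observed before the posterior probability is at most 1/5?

Prior odds: 0.85 ÷ 0.15 = 17/3.
Likelihood ratio per negative indicator = 0.4.
Target posterior odds = 0.2/0.8 = 0.25.
Need (17/3) × 0.4ⁿ ≤ 0.25, i.e. 0.4ⁿ ≤ 3/68.
0.4³ = 0.064 is still above 3/68 but 0.4⁴ = 0.0256 is at or below it, so n = 4.

4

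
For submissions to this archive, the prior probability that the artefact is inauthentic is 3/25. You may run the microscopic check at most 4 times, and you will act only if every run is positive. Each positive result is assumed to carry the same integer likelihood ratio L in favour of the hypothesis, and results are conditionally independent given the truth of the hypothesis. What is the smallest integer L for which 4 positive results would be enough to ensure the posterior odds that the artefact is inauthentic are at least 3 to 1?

Prior odds = 0.12/0.88 = 3/22.
Target odds = 3.
Need L⁴ ≥ 3 ÷ (3/22) = 22.
2⁴ = 16 < 22 ≤ 81 = 3⁴, so L = 3.

3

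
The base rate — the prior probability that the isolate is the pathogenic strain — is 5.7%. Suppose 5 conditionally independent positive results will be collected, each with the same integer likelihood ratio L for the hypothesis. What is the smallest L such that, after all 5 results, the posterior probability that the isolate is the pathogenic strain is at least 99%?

5

Prior odds = 0.057/0.943 = 57/943.
Target odds = 0.99/0.01 = 99.
Need L⁵ ≥ 99 ÷ (57/943) = 31119/19.
4⁵ = 1024 < 31119/19 ≤ 3125 = 5⁵, so L = 5.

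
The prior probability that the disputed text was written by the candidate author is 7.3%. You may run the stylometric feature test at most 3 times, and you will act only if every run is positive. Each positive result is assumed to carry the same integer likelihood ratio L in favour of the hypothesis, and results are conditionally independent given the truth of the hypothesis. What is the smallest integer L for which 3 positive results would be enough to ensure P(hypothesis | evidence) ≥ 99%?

11

Prior odds = 0.073/0.927 = 73/927.
Target odds = 0.99/0.01 = 99.
Need L³ ≥ 99 ÷ (73/927) = 91773/73.
10³ = 1000 < 91773/73 ≤ 1331 = 11³, so L = 11.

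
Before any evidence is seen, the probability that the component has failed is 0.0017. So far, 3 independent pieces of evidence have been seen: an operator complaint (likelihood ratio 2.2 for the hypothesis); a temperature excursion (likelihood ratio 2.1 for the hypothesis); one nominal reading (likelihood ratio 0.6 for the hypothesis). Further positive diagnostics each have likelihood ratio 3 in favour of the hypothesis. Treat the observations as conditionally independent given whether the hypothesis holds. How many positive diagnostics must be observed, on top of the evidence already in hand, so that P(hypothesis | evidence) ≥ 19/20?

Prior odds = 0.0017/0.9983 = 17/9983.
Combined Bayes factor of the evidence already in hand = 2.2 × 2.1 × 0.6 = 2.772.
Odds after that evidence = (17/9983) × 2.772 = 11781/2495750.
Target odds = 0.95/0.05 = 19.
Need 3ⁿ ≥ 19 ÷ (11781/2495750) = 47419250/11781.
3⁷ = 2187 falls short of 47419250/11781 but 3⁸ = 6561 reaches it, so n = 8.

8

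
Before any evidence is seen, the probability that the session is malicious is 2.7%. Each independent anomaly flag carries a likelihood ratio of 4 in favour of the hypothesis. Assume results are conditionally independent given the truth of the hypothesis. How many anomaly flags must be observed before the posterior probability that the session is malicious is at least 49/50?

Prior odds = 0.027/0.973 = 27/973.
Likelihood ratio per anomaly flag = 4.
Target posterior odds = 0.98/0.02 = 49.
Require 4ⁿ ≥ 49 ÷ (27/973) = 47677/27.
4⁵ = 1024 falls short of 47677/27 but 4⁶ = 4096 reaches it, so n = 6.

6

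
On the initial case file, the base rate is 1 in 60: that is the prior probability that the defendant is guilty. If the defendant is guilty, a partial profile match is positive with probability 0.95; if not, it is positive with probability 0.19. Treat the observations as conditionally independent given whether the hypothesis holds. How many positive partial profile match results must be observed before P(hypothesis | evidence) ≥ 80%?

4

Prior odds: (1/60) ÷ (59/60) = 1/59.
Likelihood ratio of a positive = 0.95/0.19 = 5.
Target odds: 0.8 ÷ 0.2 = 4.
Require 5ⁿ ≥ 4 ÷ (1/59) = 236.
5³ = 125 falls short of 236 but 5⁴ = 625 reaches it, so n = 4.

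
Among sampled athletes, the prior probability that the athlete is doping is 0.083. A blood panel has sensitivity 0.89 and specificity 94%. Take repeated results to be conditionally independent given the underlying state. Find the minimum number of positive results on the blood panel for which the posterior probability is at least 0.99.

Prior odds: 0.083 ÷ 0.917 = 83/917.
False-positive rate = 1 − 0.94 = 0.06; likelihood ratio of a positive = 0.89/0.06 = 89/6.
Target posterior odds = 0.99/0.01 = 99.
Require (89/6)ⁿ ≥ 99 ÷ (83/917) = 90783/83.
(89/6)² = 7921/36 falls short of 90783/83 but (89/6)³ = 704969/216 reaches it, so n = 3.

3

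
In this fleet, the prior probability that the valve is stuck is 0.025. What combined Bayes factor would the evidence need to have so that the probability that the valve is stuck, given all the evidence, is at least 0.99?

3861

Prior odds = 0.025/0.975 = 1/39.
Target odds = 0.99/0.01 = 99.
Required Bayes factor = 99 ÷ (1/39) = 3861.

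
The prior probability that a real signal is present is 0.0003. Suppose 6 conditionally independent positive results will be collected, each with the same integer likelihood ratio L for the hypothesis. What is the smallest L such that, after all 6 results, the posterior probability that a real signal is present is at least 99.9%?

Prior odds = 0.0003/0.9997 = 3/9997.
Target odds = 0.999/0.001 = 999.
Need L⁶ ≥ 999 ÷ (3/9997) = 3329001.
12⁶ = 2985984 < 3329001 ≤ 4826809 = 13⁶, so L = 13.

13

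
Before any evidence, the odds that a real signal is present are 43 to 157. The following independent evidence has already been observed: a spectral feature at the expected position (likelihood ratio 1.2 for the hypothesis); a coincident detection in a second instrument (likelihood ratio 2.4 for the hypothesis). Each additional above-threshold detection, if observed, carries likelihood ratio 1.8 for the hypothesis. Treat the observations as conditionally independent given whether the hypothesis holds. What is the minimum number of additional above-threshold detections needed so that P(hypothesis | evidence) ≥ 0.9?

5

Prior odds = 43/157.
Combined Bayes factor of the evidence already in hand = 1.2 × 2.4 = 2.88.
Odds after that evidence = (43/157) × 2.88 = 3096/3925.
Target odds = 0.9/0.1 = 9.
Need 1.8ⁿ ≥ 9 ÷ (3096/3925) = 3925/344.
1.8⁴ = 10.4976 falls short of 3925/344 but 1.8⁵ = 18.89568 reaches it, so n = 5.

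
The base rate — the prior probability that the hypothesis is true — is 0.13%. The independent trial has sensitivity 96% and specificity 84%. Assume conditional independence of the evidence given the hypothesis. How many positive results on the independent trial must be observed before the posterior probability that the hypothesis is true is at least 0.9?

5

Prior odds = 0.0013/0.9987 = 13/9987.
False-positive rate = 1 − 0.84 = 0.16; likelihood ratio of a positive = 0.96/0.16 = 6.
Target odds: 0.9 ÷ 0.1 = 9.
Need (13/9987) × 6ⁿ ≥ 9, i.e. 6ⁿ ≥ 89883/13.
6⁴ = 1296 falls short of 89883/13 but 6⁵ = 7776 reaches it, so n = 5.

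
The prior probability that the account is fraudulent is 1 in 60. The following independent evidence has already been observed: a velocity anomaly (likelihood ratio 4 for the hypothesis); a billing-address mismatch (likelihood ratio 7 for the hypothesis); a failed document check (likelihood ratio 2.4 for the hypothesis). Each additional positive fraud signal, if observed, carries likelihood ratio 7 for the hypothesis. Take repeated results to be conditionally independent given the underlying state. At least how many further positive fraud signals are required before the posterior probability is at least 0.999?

4

Prior odds = (1/60)/(59/60) = 1/59.
Combined Bayes factor of the evidence already in hand = 4 × 7 × 2.4 = 67.2.
Odds after that evidence = (1/59) × 67.2 = 336/295.
Target odds = 0.999/0.001 = 999.
Need 7ⁿ ≥ 999 ÷ (336/295) = 98235/112.
7³ = 343 falls short of 98235/112 but 7⁴ = 2401 reaches it, so n = 4.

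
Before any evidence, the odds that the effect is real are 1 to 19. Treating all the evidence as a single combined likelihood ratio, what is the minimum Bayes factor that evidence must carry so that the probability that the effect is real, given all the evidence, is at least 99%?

1881

Prior odds = 1/19.
Target odds = 0.99/0.01 = 99.
Required Bayes factor = 99 ÷ (1/19) = 1881.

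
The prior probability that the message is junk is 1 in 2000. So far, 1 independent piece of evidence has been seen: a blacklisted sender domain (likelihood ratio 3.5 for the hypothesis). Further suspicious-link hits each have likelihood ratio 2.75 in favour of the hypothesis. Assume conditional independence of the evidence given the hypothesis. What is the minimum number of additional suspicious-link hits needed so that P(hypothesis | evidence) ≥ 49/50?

Prior odds = 0.0005/0.9995 = 1/1999.
Bayes factor of the evidence already in hand = 3.5.
Odds after that evidence = (1/1999) × 3.5 = 7/3998.
Target odds = 0.98/0.02 = 49.
Need 2.75ⁿ ≥ 49 ÷ (7/3998) = 27986.
2.75¹⁰ ≈24735.9 falls short of 27986 but 2.75¹¹ ≈68023.6 reaches it, so n = 11.

11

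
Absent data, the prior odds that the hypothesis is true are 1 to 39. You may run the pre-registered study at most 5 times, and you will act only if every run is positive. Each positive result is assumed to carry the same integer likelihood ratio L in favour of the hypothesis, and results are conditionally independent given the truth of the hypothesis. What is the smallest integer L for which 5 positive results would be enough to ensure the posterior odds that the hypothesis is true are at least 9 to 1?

4

Prior odds = 1/39.
Target odds = 9.
Need L⁵ ≥ 9 ÷ (1/39) = 351.
3⁵ = 243 < 351 ≤ 1024 = 4⁵, so L = 4.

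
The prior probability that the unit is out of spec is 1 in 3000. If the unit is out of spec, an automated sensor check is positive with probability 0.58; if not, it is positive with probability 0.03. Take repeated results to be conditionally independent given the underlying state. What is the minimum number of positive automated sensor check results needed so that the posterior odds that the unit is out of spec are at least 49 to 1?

5

Prior odds = (1/3000)/(2999/3000) = 1/2999.
Likelihood ratio of a positive = 0.58/0.03 = 58/3.
Target odds = 49.
Require (58/3)ⁿ ≥ 49 ÷ (1/2999) = 146951.
(58/3)⁴ = 11316496/81 falls short of 146951 but (58/3)⁵ = 656356768/243 reaches it, so n = 5.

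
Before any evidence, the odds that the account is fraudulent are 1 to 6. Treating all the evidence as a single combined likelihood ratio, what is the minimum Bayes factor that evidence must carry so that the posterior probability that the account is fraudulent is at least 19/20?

Prior odds = 1/6.
Target odds = 0.95/0.05 = 19.
Required Bayes factor = 19 ÷ (1/6) = 114.

114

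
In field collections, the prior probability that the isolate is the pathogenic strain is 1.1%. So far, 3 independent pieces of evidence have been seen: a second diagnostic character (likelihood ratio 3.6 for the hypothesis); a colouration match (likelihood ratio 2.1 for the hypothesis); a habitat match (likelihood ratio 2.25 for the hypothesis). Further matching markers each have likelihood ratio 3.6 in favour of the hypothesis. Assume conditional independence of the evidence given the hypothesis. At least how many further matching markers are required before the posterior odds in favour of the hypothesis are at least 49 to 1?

Prior odds = 0.011/0.989 = 11/989.
Combined Bayes factor of the evidence already in hand = 3.6 × 2.1 × 2.25 = 17.01.
Odds after that evidence = (11/989) × 17.01 = 18711/98900.
Target odds = 49.
Need 3.6ⁿ ≥ 49 ÷ (18711/98900) = 692300/2673.
3.6⁴ = 167.9616 falls short of 692300/2673 but 3.6⁵ = 604.66176 reaches it, so n = 5.

5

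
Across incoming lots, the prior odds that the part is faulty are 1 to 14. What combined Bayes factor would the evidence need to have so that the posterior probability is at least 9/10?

Prior odds = 1/14.
Target odds = 0.9/0.1 = 9.
Required Bayes factor = 9 ÷ (1/14) = 126.

126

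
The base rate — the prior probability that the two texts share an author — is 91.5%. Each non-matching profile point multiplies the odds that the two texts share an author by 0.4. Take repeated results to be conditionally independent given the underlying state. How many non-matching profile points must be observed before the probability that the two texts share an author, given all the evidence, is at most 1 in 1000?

Prior odds: 0.915 ÷ 0.085 = 183/17.
Likelihood ratio per non-matching profile point = 0.4.
Target posterior odds = 0.001/0.999 = 1/999.
Require 0.4ⁿ ≤ 1/999 ÷ (183/17) = 17/182817.
0.4¹⁰ = 1024/9765625 is still above 17/182817 but 0.4¹¹ = 2048/48828125 is at or below it, so n = 11.

11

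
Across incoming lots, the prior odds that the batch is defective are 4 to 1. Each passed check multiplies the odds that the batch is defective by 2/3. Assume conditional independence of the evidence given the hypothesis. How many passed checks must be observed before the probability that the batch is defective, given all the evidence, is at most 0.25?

Prior odds = 4.
Likelihood ratio per passed check = 2/3.
Target posterior odds = 0.25/0.75 = 1/3.
Need 4 × (2/3)ⁿ ≤ 1/3, i.e. (2/3)ⁿ ≤ 1/12.
(2/3)⁶ = 64/729 is still above 1/12 but (2/3)⁷ = 128/2187 is at or below it, so n = 7.

7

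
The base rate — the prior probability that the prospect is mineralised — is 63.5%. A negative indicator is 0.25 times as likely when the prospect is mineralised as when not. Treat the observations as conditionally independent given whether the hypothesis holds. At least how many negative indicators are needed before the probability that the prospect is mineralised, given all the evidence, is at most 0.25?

Prior odds = 0.635/0.365 = 127/73.
Likelihood ratio per negative indicator = 0.25.
Target posterior odds = 0.25/0.75 = 1/3.
Require 0.25ⁿ ≤ 1/3 ÷ (127/73) = 73/381.
0.25¹ = 0.25 is still above 73/381 but 0.25² = 0.0625 is at or below it, so n = 2.

2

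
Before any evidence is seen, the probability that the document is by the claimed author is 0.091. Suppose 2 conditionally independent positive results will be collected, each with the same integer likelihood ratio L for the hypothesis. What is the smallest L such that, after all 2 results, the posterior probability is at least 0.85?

8

Prior odds = 0.091/0.909 = 91/909.
Target odds = 0.85/0.15 = 17/3.
Need L² ≥ 17/3 ÷ (91/909) = 5151/91.
7² = 49 < 5151/91 ≤ 64 = 8², so L = 8.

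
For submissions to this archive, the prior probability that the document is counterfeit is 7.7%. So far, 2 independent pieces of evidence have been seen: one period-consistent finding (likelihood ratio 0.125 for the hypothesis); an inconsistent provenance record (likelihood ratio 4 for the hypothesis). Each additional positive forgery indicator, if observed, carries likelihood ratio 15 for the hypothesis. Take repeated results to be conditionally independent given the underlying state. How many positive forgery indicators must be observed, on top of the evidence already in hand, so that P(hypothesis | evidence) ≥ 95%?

3

Prior odds = 0.077/0.923 = 77/923.
Combined Bayes factor of the evidence already in hand = 0.125 × 4 = 0.5.
Odds after that evidence = (77/923) × 0.5 = 77/1846.
Target odds = 0.95/0.05 = 19.
Need 15ⁿ ≥ 19 ÷ (77/1846) = 35074/77.
15² = 225 falls short of 35074/77 but 15³ = 3375 reaches it, so n = 3.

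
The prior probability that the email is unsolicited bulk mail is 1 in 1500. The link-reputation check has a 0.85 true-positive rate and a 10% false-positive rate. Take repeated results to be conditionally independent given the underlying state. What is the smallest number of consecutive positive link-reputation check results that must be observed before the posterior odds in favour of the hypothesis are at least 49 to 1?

Prior odds = (1/1500)/(1499/1500) = 1/1499.
Likelihood ratio of a positive result = 0.85/0.1 = 8.5.
Target odds = 49.
Need (1/1499) × 8.5ⁿ ≥ 49, i.e. 8.5ⁿ ≥ 73451.
8.5⁵ = 44370.53125 falls short of 73451 but 8.5⁶ = 24137569/64 reaches it, so n = 6.

6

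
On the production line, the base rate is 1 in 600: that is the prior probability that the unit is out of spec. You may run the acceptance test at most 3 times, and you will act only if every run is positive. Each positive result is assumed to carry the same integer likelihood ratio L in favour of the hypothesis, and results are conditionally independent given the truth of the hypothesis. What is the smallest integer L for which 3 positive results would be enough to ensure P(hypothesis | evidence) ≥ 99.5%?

50

Prior odds = (1/600)/(599/600) = 1/599.
Target odds = 0.995/0.005 = 199.
Need L³ ≥ 199 ÷ (1/599) = 119201.
49³ = 117649 < 119201 ≤ 125000 = 50³, so L = 50.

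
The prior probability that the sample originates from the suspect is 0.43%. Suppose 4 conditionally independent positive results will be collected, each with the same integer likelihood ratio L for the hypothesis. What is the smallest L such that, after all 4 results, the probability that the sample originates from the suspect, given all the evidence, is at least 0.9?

Prior odds = 0.0043/0.9957 = 43/9957.
Target odds = 0.9/0.1 = 9.
Need L⁴ ≥ 9 ÷ (43/9957) = 89613/43.
6⁴ = 1296 < 89613/43 ≤ 2401 = 7⁴, so L = 7.

7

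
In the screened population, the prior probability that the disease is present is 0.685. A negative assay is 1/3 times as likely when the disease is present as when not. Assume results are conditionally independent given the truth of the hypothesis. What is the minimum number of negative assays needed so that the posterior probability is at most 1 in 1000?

Prior odds: 0.685 ÷ 0.315 = 137/63.
Likelihood ratio per negative assay = 1/3.
Target posterior odds = 0.001/0.999 = 1/999.
Need (137/63) × (1/3)ⁿ ≤ 1/999, i.e. (1/3)ⁿ ≤ 7/15207.
(1/3)⁶ = 1/729 is still above 7/15207 but (1/3)⁷ = 1/2187 is at or below it, so n = 7.

7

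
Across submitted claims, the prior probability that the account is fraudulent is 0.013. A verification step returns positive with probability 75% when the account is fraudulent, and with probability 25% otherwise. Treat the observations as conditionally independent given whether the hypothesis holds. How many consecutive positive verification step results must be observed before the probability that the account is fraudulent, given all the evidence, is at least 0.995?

9

Prior odds = 0.013/0.987 = 13/987.
Likelihood ratio of a positive result = 0.75/0.25 = 3.
Target odds: 0.995 ÷ 0.005 = 199.
Need (13/987) × 3ⁿ ≥ 199, i.e. 3ⁿ ≥ 196413/13.
3⁸ = 6561 falls short of 196413/13 but 3⁹ = 19683 reaches it, so n = 9.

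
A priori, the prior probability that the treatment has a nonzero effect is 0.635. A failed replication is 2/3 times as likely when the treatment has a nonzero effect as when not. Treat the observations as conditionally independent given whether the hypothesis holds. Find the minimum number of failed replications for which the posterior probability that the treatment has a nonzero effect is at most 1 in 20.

Prior odds = 0.635/0.365 = 127/73.
Likelihood ratio per failed replication = 2/3.
Target posterior odds = 0.05/0.95 = 1/19.
Require (2/3)ⁿ ≤ 1/19 ÷ (127/73) = 73/2413.
(2/3)⁸ = 256/6561 is still above 73/2413 but (2/3)⁹ = 512/19683 is at or below it, so n = 9.

9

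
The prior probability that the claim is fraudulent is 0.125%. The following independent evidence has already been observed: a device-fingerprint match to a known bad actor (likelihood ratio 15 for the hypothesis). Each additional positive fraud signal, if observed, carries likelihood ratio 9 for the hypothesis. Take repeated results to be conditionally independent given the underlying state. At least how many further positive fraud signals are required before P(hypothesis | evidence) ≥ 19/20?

4

Prior odds = 0.00125/0.99875 = 1/799.
Bayes factor of the evidence already in hand = 15.
Odds after that evidence = (1/799) × 15 = 15/799.
Target odds = 0.95/0.05 = 19.
Need 9ⁿ ≥ 19 ÷ (15/799) = 15181/15.
9³ = 729 falls short of 15181/15 but 9⁴ = 6561 reaches it, so n = 4.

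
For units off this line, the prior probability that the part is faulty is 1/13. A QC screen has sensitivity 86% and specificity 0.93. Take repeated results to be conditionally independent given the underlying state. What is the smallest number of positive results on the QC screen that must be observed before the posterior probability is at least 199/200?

4

Prior odds: (1/13) ÷ (12/13) = 1/12.
False-positive rate = 1 − 0.93 = 0.07; likelihood ratio of a positive = 0.86/0.07 = 86/7.
Target posterior odds = 0.995/0.005 = 199.
Need (1/12) × (86/7)ⁿ ≥ 199, i.e. (86/7)ⁿ ≥ 2388.
(86/7)³ = 636056/343 falls short of 2388 but (86/7)⁴ = 54700816/2401 reaches it, so n = 4.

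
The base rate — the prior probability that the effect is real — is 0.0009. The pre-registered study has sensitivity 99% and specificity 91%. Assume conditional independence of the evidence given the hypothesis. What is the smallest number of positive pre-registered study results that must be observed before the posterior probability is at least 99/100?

5

Prior odds: 0.0009 ÷ 0.9991 = 9/9991.
False-positive rate = 1 − 0.91 = 0.09; likelihood ratio of a positive = 0.99/0.09 = 11.
Target odds: 0.99 ÷ 0.01 = 99.
Require 11ⁿ ≥ 99 ÷ (9/9991) = 109901.
11⁴ = 14641 falls short of 109901 but 11⁵ = 161051 reaches it, so n = 5.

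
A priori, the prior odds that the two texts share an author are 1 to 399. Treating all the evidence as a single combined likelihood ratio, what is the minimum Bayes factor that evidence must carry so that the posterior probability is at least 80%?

Prior odds = 1/399.
Target odds = 0.8/0.2 = 4.
Required Bayes factor = 4 ÷ (1/399) = 1596.

1596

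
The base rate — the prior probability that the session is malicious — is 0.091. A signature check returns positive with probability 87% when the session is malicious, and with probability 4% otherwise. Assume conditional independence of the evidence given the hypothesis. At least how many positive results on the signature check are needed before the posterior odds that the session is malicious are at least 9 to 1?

2

Prior odds = 0.091/0.909 = 91/909.
Likelihood ratio of a positive result = 0.87/0.04 = 21.75.
Target odds = 9.
Need (91/909) × 21.75ⁿ ≥ 9, i.e. 21.75ⁿ ≥ 8181/91.
21.75¹ = 21.75 falls short of 8181/91 but 21.75² = 473.0625 reaches it, so n = 2.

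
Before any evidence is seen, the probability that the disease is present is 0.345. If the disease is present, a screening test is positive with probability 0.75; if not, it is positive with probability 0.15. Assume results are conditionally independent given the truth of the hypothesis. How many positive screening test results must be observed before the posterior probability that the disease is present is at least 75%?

Prior odds: 0.345 ÷ 0.655 = 69/131.
Likelihood ratio of a positive = 0.75/0.15 = 5.
Target posterior odds = 0.75/0.25 = 3.
Require 5ⁿ ≥ 3 ÷ (69/131) = 131/23.
5¹ = 5 falls short of 131/23 but 5² = 25 reaches it, so n = 2.

2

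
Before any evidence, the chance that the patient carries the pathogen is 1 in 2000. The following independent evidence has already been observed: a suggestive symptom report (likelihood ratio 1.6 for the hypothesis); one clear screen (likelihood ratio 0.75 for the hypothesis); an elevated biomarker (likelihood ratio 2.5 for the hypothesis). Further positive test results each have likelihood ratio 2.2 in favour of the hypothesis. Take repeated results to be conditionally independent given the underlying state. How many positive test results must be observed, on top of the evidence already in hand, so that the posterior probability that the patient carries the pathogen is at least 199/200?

Prior odds = 0.0005/0.9995 = 1/1999.
Combined Bayes factor of the evidence already in hand = 1.6 × 0.75 × 2.5 = 3.
Odds after that evidence = (1/1999) × 3 = 3/1999.
Target odds = 0.995/0.005 = 199.
Need 2.2ⁿ ≥ 199 ÷ (3/1999) = 397801/3.
2.2¹⁴ ≈62218.2 falls short of 397801/3 but 2.2¹⁵ ≈136880 reaches it, so n = 15.

15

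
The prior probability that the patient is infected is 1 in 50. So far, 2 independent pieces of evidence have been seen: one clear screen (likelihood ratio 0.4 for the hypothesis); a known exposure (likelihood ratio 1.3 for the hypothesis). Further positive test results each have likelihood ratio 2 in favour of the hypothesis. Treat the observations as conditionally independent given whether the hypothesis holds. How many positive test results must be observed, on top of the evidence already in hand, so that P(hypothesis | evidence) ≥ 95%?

11

Prior odds = 0.02/0.98 = 1/49.
Combined Bayes factor of the evidence already in hand = 0.4 × 1.3 = 0.52.
Odds after that evidence = (1/49) × 0.52 = 13/1225.
Target odds = 0.95/0.05 = 19.
Need 2ⁿ ≥ 19 ÷ (13/1225) = 23275/13.
2¹⁰ = 1024 falls short of 23275/13 but 2¹¹ = 2048 reaches it, so n = 11.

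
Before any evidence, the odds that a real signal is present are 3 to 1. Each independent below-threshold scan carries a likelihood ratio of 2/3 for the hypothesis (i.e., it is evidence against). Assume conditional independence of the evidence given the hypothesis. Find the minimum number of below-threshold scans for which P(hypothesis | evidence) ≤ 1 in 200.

16

Prior odds = 3.
Likelihood ratio per below-threshold scan = 2/3.
Target posterior odds = 0.005/0.995 = 1/199.
Require (2/3)ⁿ ≤ 1/199 ÷ 3 = 1/597.
(2/3)¹⁵ = 32768/14348907 is still above 1/597 but (2/3)¹⁶ = 65536/43046721 is at or below it, so n = 16.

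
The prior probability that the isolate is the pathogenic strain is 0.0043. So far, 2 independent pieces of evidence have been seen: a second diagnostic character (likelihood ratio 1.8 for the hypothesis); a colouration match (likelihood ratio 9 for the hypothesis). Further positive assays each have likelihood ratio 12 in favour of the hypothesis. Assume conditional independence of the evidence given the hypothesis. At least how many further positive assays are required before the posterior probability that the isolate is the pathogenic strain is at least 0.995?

Prior odds = 0.0043/0.9957 = 43/9957.
Combined Bayes factor of the evidence already in hand = 1.8 × 9 = 16.2.
Odds after that evidence = (43/9957) × 16.2 = 1161/16595.
Target odds = 0.995/0.005 = 199.
Need 12ⁿ ≥ 199 ÷ (1161/16595) = 3302405/1161.
12³ = 1728 falls short of 3302405/1161 but 12⁴ = 20736 reaches it, so n = 4.

4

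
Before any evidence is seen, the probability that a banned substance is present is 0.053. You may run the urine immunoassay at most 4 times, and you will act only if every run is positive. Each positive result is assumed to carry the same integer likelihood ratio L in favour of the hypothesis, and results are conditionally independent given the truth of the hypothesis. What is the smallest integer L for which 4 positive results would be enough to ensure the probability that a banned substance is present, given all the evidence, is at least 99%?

Prior odds = 0.053/0.947 = 53/947.
Target odds = 0.99/0.01 = 99.
Need L⁴ ≥ 99 ÷ (53/947) = 93753/53.
6⁴ = 1296 < 93753/53 ≤ 2401 = 7⁴, so L = 7.

7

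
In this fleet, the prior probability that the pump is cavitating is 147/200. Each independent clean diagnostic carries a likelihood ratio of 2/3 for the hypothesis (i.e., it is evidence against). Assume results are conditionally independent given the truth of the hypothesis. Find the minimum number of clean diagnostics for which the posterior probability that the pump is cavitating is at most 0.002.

18

Prior odds = 0.735/0.265 = 147/53.
Likelihood ratio per clean diagnostic = 2/3.
Target odds: 0.002 ÷ 0.998 = 1/499.
Need (147/53) × (2/3)ⁿ ≤ 1/499, i.e. (2/3)ⁿ ≤ 53/73353.
(2/3)¹⁷ = 131072/129140163 is still above 53/73353 but (2/3)¹⁸ = 262144/387420489 is at or below it, so n = 18.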